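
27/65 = 0.42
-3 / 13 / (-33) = 1 / 143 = 0.01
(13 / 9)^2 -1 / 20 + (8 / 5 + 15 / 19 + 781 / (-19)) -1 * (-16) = -636511 / 30780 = -20.68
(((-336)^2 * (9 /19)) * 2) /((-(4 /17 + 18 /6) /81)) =-2798240256 /1045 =-2677741.87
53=53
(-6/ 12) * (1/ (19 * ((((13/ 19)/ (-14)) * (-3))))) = -7/ 39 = -0.18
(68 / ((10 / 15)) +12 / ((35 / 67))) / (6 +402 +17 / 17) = 4374 / 14315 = 0.31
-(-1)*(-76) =-76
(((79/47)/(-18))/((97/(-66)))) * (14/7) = 1738/13677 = 0.13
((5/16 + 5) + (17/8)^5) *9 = 437.79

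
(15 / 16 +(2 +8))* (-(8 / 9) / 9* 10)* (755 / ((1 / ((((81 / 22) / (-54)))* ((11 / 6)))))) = 660625 / 648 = 1019.48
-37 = -37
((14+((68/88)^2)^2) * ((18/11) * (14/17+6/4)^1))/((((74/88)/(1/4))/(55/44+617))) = 5913357610815/589388096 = 10033.05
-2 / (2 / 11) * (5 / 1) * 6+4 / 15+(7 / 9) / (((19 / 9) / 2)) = -93764 / 285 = -329.00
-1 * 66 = -66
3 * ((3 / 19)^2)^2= 243 / 130321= 0.00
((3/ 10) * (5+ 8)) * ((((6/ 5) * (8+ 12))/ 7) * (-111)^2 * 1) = 5766228/ 35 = 164749.37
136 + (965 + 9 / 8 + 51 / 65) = 573513 / 520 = 1102.91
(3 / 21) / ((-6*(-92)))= 1 / 3864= 0.00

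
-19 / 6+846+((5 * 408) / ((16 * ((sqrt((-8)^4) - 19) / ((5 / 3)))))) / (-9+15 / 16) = 842.25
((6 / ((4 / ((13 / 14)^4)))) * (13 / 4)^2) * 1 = 14480427 / 1229312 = 11.78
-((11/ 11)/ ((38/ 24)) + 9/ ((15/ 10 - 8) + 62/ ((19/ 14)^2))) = -39866/ 41401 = -0.96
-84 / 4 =-21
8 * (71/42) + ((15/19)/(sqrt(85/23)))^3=3105 * sqrt(1955)/1982251 + 284/21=13.59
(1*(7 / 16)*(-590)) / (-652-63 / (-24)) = 0.40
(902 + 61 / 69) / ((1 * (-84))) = -62299 / 5796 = -10.75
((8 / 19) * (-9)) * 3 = -216 / 19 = -11.37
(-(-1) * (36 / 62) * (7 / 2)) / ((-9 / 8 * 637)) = -8 / 2821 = -0.00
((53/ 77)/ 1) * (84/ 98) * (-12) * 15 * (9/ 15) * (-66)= 206064/ 49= 4205.39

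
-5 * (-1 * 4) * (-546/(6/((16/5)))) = -5824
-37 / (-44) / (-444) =-1 / 528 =-0.00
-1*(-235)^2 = -55225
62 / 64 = 31 / 32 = 0.97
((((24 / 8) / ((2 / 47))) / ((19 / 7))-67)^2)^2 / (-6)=-5907237891361 / 12510816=-472170.47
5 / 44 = 0.11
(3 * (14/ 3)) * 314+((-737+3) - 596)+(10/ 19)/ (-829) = 48292556/ 15751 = 3066.00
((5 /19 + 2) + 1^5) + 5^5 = 3128.26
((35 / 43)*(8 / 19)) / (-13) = -280 / 10621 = -0.03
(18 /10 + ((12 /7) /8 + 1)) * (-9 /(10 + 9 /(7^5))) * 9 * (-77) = 3159732807 /1680790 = 1879.91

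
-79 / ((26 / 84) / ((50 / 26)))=-82950 / 169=-490.83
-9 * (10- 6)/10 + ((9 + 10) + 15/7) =614/35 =17.54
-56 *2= -112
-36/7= -5.14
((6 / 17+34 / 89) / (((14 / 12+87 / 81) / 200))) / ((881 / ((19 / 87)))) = 76060800 / 4677332077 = 0.02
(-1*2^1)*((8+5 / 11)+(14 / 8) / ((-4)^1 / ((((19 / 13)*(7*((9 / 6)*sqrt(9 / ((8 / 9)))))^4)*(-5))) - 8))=-351413962352349 / 21334548970064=-16.47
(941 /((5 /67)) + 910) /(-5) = -67597 /25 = -2703.88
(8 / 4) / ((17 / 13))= 26 / 17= 1.53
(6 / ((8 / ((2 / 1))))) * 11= 33 / 2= 16.50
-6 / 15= -2 / 5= -0.40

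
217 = 217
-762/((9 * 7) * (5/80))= -4064/21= -193.52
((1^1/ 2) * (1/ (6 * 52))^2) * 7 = 7/ 194688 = 0.00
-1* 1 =-1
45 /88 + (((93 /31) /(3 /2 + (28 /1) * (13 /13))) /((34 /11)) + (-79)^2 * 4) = 2203470535 /88264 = 24964.54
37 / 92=0.40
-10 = -10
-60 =-60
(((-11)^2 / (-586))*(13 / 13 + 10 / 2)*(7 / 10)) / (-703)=2541 / 2059790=0.00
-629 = -629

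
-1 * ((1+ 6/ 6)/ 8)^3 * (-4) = 0.06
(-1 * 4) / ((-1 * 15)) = 4 / 15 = 0.27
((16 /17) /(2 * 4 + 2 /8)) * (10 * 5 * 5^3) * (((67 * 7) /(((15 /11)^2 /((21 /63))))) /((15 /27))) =16508800 /153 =107900.65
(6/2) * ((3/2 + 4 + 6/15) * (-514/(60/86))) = -652009/50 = -13040.18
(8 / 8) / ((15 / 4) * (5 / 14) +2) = 56 / 187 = 0.30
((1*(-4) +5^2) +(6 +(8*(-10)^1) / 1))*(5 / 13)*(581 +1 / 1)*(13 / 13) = -154230 / 13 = -11863.85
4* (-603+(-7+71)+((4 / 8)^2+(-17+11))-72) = -2467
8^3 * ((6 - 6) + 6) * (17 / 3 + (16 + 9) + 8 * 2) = 143360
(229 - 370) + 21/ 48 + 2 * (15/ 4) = -2129/ 16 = -133.06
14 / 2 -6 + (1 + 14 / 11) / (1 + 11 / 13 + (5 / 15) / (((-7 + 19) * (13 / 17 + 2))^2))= 562116959 / 251973359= 2.23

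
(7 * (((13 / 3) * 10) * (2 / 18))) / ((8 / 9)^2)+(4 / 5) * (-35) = 469 / 32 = 14.66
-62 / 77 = -0.81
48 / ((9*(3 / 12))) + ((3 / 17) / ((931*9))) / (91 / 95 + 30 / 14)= 15704197 / 736134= 21.33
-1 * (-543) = 543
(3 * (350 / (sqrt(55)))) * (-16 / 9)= -251.70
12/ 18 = 2/ 3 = 0.67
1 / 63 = 0.02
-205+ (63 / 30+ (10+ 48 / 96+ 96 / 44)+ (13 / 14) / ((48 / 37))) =-7004009 / 36960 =-189.50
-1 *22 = -22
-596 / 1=-596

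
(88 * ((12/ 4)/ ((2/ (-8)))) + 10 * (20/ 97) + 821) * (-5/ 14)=112975/ 1358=83.19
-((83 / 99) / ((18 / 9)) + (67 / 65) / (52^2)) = -7300673 / 17400240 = -0.42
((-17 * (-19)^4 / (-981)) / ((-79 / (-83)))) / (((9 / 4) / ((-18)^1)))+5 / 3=-1470934283 / 77499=-18980.04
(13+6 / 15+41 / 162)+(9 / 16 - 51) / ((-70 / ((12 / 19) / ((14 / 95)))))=5315633 / 317520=16.74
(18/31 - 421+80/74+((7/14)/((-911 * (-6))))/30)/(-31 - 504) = 157742527613/201251014200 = 0.78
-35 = -35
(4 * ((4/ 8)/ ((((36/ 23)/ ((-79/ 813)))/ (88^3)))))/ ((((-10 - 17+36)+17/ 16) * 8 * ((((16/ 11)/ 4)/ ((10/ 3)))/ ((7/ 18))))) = -740248960/ 197559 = -3746.98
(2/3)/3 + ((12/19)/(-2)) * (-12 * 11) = 7166/171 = 41.91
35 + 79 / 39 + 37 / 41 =37.93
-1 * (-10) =10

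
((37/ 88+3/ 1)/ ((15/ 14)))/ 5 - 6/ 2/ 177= 121013/ 194700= 0.62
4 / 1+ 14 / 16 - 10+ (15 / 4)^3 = 47.61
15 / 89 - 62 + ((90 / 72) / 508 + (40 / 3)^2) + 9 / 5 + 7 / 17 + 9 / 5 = 16596387497 / 138348720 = 119.96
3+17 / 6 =35 / 6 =5.83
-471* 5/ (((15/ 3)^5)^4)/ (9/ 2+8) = -942/ 476837158203125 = -0.00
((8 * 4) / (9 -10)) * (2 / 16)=-4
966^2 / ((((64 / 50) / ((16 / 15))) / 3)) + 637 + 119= 2333646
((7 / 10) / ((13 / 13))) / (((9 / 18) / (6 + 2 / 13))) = 112 / 13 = 8.62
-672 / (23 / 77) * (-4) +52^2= 269168 / 23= 11702.96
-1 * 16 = -16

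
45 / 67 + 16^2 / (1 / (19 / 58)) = 84.53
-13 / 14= -0.93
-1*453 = -453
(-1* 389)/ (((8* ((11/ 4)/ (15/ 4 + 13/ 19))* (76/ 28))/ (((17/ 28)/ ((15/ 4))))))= -2228581/ 476520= -4.68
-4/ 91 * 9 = -36/ 91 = -0.40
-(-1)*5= 5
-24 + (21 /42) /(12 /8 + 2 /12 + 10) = -1677 /70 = -23.96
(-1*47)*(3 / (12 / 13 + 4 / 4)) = -1833 / 25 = -73.32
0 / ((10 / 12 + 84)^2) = 0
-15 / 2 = -7.50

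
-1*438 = -438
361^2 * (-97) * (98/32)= -619415713/16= -38713482.06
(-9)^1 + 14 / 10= -38 / 5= -7.60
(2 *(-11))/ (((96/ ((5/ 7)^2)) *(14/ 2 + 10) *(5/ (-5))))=275/ 39984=0.01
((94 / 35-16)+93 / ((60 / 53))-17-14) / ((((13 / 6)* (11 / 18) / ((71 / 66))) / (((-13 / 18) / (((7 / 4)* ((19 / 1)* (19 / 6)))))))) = -2256522 / 10701845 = -0.21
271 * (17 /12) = 383.92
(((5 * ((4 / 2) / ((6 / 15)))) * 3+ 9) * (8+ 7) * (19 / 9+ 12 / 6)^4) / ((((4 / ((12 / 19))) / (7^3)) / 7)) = 629980478540 / 4617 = 136448013.55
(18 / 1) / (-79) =-18 / 79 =-0.23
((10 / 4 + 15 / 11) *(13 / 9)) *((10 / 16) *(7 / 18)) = 38675 / 28512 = 1.36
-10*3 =-30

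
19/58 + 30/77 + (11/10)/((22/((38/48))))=811147/1071840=0.76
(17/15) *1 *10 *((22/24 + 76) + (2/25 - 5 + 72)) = 734383/450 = 1631.96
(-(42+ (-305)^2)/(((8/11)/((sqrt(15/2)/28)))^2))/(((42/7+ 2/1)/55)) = -9290413275/802816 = -11572.28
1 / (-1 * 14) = -1 / 14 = -0.07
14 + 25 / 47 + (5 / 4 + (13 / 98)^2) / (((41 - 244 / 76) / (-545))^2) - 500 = -25808352474391 / 116350673656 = -221.82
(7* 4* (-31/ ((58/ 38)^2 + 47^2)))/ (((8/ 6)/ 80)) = -1880088/ 79829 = -23.55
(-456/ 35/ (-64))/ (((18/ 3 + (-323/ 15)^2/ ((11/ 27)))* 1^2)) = 1045/ 5873224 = 0.00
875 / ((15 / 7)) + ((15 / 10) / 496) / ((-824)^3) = 679875507404791 / 1665001242624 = 408.33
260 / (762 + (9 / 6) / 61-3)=31720 / 92601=0.34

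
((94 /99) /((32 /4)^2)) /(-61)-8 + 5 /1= -579791 /193248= -3.00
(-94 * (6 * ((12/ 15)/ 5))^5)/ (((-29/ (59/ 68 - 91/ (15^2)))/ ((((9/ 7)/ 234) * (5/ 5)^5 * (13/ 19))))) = 0.00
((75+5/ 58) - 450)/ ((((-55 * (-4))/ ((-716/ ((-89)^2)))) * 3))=778471/ 15160794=0.05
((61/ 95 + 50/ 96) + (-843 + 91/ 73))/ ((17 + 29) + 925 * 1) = -279815761/ 323226480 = -0.87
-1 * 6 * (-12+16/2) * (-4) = -96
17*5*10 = 850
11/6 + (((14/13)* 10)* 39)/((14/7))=1271/6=211.83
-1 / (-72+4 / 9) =9 / 644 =0.01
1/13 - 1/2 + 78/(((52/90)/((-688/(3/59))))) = -47492651/26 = -1826640.42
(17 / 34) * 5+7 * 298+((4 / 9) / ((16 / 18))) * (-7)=2085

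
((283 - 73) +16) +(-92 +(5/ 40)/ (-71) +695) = 470871/ 568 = 829.00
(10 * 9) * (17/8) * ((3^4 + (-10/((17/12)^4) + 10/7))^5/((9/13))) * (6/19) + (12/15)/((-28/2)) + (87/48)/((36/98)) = 31319524116064179277750297571087543976086213/109934954070690856345078908886560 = 284891410387.32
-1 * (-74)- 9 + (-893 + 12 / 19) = -15720 / 19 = -827.37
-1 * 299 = -299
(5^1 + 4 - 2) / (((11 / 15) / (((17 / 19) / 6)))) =595 / 418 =1.42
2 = 2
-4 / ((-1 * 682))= 2 / 341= 0.01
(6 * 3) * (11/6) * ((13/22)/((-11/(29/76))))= -1131/1672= -0.68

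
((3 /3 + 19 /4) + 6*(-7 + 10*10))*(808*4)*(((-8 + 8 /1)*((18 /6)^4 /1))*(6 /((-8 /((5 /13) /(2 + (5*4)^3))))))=0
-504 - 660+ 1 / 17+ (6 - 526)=-28627 / 17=-1683.94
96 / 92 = 24 / 23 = 1.04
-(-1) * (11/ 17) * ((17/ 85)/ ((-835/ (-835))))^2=11/ 425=0.03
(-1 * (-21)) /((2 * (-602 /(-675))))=11.77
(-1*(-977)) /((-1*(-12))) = 977 /12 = 81.42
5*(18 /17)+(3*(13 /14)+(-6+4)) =1447 /238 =6.08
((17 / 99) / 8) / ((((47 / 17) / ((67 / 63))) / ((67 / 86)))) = 1297321 / 201679632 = 0.01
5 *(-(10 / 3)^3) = -5000 / 27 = -185.19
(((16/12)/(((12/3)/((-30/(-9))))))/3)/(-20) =-1/54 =-0.02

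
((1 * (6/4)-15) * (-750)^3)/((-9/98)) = -62015625000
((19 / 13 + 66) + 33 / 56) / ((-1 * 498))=-49541 / 362544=-0.14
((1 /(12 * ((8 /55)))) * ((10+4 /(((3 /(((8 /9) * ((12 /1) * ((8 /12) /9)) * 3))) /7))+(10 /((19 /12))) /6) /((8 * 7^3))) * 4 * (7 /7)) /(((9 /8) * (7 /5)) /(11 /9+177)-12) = -57453275 /24864719607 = -0.00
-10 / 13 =-0.77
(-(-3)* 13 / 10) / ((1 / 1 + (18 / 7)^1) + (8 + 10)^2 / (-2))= -273 / 11090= -0.02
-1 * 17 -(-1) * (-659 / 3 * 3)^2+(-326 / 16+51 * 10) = 3478029 / 8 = 434753.62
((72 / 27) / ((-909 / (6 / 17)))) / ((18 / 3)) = -8 / 46359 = -0.00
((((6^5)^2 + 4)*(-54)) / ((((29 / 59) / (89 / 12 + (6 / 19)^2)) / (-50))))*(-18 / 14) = -3209845036528.74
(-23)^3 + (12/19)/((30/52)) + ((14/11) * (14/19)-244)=-12967371/1045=-12408.97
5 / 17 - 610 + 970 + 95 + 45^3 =1556865 / 17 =91580.29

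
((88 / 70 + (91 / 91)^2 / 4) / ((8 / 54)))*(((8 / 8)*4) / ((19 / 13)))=74061 / 2660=27.84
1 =1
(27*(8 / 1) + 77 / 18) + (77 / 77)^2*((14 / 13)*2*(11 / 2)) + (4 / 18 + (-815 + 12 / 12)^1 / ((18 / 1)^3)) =8802487 / 37908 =232.21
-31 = -31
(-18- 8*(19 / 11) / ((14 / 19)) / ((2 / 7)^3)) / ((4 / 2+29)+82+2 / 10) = -90425 / 12452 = -7.26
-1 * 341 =-341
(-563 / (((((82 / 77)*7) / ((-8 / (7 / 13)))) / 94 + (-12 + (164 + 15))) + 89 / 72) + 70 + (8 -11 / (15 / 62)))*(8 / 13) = 28512721184 / 1587473355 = 17.96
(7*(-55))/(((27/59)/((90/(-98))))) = 16225/21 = 772.62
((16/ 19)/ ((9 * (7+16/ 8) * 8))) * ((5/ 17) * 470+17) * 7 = 36946/ 26163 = 1.41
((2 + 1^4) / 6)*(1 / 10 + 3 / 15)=3 / 20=0.15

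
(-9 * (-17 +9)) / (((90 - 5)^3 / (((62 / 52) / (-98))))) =-558 / 391197625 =-0.00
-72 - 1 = -73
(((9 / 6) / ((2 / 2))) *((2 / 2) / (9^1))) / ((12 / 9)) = 1 / 8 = 0.12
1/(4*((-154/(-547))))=547/616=0.89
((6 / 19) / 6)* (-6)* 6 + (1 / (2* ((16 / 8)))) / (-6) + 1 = -427 / 456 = -0.94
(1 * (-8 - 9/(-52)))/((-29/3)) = 1221/1508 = 0.81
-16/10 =-8/5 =-1.60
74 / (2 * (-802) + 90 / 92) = -3404 / 73739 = -0.05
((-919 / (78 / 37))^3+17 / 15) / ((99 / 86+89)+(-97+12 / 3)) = 8452596941743301 / 290663100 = 29080392.19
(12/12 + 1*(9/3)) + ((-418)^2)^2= 30528476180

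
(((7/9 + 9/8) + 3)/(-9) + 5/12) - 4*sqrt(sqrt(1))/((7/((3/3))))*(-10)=25339/4536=5.59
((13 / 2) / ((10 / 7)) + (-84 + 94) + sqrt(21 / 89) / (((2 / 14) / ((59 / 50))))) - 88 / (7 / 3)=-19.15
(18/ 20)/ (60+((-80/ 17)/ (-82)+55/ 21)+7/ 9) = 395199/ 27863380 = 0.01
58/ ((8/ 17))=493/ 4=123.25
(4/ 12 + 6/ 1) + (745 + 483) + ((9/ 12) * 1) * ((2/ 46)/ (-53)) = 18055819/ 14628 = 1234.33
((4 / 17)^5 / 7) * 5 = 5120 / 9938999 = 0.00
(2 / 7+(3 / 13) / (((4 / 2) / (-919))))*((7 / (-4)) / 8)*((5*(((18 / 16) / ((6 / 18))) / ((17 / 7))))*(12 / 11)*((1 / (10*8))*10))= 21.92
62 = 62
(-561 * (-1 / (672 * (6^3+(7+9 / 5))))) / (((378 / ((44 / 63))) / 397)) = 4083145 / 1498948416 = 0.00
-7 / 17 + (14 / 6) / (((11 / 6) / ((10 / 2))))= 1113 / 187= 5.95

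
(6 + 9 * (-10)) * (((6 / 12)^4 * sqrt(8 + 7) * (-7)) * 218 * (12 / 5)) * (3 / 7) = 41202 * sqrt(15) / 5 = 31914.93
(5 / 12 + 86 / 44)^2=5.62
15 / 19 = 0.79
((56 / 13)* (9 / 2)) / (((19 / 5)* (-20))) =-63 / 247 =-0.26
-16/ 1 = -16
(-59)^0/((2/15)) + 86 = 187/2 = 93.50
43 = 43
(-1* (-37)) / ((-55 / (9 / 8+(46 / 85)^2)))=-3032261 / 3179000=-0.95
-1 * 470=-470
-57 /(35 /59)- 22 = -4133 /35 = -118.09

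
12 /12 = 1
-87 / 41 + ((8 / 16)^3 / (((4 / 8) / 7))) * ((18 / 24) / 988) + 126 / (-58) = -80690679 / 18795712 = -4.29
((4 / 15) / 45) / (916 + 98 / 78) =52 / 8048925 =0.00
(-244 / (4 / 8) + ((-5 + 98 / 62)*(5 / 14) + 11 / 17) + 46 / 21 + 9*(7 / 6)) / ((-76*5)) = 1.25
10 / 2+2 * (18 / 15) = 37 / 5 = 7.40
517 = 517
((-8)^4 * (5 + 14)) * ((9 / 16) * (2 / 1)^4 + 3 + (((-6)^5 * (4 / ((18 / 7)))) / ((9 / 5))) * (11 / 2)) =-2875441152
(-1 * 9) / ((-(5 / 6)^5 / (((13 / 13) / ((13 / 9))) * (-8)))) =-124.03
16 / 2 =8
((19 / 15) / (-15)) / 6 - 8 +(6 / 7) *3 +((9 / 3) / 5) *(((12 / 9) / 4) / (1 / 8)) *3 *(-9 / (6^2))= -62773 / 9450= -6.64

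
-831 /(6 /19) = -5263 /2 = -2631.50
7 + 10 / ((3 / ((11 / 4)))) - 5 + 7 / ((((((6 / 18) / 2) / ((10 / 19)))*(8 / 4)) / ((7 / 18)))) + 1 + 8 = 2789 / 114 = 24.46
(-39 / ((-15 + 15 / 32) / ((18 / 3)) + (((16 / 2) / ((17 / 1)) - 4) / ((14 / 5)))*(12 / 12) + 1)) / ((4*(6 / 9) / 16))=1782144 / 20429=87.24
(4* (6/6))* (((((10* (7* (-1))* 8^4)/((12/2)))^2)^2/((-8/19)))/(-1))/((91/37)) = 21209931143519928320000/1053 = 20142384751680843608.74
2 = 2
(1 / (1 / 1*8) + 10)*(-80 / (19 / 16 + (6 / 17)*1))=-220320 / 419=-525.82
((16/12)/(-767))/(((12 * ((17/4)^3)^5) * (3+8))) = -1073741824/217352369570294842609869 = -0.00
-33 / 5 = -6.60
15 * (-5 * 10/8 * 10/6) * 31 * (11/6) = -213125/24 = -8880.21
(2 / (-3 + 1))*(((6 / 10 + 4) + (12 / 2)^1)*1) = -53 / 5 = -10.60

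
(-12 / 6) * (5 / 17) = -10 / 17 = -0.59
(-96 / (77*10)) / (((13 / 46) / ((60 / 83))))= -26496 / 83083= -0.32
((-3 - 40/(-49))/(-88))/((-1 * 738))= -0.00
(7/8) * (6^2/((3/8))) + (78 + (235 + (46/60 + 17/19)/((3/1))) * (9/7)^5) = 989.58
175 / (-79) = -2.22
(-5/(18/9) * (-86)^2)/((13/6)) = -110940/13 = -8533.85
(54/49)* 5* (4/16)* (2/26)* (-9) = -1215/1274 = -0.95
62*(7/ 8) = 217/ 4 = 54.25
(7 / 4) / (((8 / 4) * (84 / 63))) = 21 / 32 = 0.66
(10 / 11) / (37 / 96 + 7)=960 / 7799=0.12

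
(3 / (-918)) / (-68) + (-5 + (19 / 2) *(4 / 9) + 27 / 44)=-0.16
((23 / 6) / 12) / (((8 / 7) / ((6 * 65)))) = 10465 / 96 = 109.01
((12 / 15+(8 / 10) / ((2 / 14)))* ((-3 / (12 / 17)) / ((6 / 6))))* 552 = -75072 / 5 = -15014.40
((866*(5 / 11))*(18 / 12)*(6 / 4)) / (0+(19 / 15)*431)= 292275 / 180158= 1.62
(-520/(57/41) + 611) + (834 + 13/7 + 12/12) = 1073.82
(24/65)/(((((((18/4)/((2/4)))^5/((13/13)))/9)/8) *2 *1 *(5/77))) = 2464/710775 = 0.00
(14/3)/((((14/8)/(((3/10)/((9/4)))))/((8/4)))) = 32/45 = 0.71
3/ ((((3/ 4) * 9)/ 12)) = 16/ 3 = 5.33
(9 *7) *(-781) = -49203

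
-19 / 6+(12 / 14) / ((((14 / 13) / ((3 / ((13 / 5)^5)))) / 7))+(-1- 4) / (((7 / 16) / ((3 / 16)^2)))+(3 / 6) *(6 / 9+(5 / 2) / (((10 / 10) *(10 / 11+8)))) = -198445519 / 67175472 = -2.95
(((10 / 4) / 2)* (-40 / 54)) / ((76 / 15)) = -125 / 684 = -0.18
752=752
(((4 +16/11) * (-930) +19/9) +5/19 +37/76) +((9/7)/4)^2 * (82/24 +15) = -1573420195/310464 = -5067.96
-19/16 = -1.19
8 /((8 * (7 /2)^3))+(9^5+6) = 20255873 /343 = 59055.02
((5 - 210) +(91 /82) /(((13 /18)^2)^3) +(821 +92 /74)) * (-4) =-1408271015608 /563251481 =-2500.25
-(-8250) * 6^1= 49500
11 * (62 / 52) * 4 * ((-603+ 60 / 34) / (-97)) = 6970722 / 21437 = 325.17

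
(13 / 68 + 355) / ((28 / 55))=1328415 / 1904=697.70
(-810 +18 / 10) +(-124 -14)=-4731 / 5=-946.20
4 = 4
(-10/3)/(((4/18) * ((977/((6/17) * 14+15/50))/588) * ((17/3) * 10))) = -0.83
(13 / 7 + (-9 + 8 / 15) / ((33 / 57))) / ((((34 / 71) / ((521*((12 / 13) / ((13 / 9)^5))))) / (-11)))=64418831738028 / 2871951355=22430.34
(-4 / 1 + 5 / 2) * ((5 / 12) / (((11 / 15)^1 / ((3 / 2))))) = -225 / 176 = -1.28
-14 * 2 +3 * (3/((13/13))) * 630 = 5642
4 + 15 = 19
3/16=0.19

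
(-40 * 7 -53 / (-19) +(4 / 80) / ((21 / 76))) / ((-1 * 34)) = 276337 / 33915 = 8.15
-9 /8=-1.12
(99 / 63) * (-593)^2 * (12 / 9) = 736788.38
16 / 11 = 1.45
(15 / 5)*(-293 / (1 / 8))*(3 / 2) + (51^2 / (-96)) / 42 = -4725793 / 448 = -10548.65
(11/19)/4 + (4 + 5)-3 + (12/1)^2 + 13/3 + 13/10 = 155.78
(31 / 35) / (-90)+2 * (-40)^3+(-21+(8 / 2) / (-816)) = -13711050679 / 107100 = -128021.01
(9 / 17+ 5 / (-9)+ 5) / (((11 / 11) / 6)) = 1522 / 51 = 29.84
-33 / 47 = -0.70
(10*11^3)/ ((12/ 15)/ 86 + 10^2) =1430825/ 10751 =133.09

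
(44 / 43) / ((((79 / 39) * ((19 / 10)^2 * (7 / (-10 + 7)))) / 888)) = -457142400 / 8584219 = -53.25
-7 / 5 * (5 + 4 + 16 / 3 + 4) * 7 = -539 / 3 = -179.67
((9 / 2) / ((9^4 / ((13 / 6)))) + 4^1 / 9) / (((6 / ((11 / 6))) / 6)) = 0.82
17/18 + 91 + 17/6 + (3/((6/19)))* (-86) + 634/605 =-3926794/5445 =-721.17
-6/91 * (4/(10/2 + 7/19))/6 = -0.01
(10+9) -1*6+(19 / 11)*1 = 162 / 11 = 14.73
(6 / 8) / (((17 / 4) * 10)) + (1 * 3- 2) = 173 / 170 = 1.02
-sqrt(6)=-2.45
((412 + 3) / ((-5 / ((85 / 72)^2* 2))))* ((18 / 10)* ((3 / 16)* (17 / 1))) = -2038895 / 1536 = -1327.41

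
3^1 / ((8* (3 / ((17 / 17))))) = 1 / 8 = 0.12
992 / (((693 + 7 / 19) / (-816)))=-7689984 / 6587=-1167.45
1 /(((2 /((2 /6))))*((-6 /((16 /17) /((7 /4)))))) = -16 /1071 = -0.01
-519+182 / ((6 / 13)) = -374 / 3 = -124.67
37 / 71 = 0.52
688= 688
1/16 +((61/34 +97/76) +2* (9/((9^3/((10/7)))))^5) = 948831223491984937/302857127889872976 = 3.13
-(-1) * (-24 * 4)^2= 9216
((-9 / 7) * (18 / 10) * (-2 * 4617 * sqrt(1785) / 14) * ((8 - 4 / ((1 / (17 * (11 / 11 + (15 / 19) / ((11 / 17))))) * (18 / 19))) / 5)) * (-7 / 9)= 69181128 * sqrt(1785) / 1925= 1518364.41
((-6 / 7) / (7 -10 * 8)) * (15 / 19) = 90 / 9709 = 0.01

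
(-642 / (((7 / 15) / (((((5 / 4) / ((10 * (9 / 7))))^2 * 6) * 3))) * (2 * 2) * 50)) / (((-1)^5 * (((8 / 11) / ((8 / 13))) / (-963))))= -7934157 / 8320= -953.62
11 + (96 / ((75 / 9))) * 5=343 / 5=68.60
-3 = -3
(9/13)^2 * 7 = 567/169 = 3.36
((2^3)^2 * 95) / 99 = 6080 / 99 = 61.41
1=1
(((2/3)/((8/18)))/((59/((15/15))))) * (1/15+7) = 53/295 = 0.18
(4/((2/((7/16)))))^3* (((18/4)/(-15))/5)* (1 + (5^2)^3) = -8039577/12800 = -628.09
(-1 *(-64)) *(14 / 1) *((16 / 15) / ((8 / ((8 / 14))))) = 1024 / 15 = 68.27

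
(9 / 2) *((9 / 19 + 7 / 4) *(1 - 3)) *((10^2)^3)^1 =-380250000 / 19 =-20013157.89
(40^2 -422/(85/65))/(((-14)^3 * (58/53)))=-82203/193256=-0.43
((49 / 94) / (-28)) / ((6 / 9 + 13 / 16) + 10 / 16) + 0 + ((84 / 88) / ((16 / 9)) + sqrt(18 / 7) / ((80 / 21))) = 9 * sqrt(14) / 80 + 882399 / 1670944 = 0.95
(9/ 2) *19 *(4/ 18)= 19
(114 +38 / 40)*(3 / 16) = 6897 / 320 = 21.55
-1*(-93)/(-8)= -93/8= -11.62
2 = 2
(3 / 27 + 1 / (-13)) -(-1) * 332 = 38848 / 117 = 332.03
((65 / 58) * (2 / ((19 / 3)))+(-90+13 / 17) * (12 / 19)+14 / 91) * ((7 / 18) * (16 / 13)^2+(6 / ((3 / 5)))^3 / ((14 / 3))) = -15559318105988 / 1296495837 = -12001.06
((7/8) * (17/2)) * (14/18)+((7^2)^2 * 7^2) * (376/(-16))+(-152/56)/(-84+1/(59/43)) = -13691861103329/4952304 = -2764745.68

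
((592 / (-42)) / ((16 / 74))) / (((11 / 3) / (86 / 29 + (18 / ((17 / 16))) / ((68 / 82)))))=-38345690 / 92191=-415.94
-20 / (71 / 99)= -1980 / 71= -27.89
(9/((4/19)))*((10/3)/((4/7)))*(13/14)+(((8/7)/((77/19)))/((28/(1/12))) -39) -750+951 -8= 69827063/181104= 385.56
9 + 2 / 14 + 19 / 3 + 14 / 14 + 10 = 556 / 21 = 26.48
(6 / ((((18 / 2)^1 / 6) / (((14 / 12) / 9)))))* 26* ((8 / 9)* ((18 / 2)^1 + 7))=191.74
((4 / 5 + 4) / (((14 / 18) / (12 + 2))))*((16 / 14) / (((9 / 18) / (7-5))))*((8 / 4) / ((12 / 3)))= 6912 / 35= 197.49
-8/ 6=-1.33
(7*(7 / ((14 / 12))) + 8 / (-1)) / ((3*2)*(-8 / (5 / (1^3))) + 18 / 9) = -85 / 19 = -4.47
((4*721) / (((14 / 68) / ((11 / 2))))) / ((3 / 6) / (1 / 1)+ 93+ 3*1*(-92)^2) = 154088 / 50971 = 3.02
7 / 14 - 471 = -941 / 2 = -470.50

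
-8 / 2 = -4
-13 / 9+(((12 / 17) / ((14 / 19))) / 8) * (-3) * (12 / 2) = -7711 / 2142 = -3.60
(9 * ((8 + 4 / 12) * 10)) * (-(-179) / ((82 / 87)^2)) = 508069125 / 3362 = 151121.10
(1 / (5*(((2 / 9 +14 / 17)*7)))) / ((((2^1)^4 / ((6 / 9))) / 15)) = 153 / 8960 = 0.02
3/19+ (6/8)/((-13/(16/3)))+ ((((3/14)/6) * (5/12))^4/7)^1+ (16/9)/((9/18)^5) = 56.74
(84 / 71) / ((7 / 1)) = 12 / 71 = 0.17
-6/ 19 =-0.32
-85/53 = -1.60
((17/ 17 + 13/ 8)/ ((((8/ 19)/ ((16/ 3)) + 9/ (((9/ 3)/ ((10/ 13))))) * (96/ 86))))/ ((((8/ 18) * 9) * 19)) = 3913/ 301824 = 0.01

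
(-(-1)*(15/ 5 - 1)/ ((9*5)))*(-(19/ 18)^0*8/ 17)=-0.02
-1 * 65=-65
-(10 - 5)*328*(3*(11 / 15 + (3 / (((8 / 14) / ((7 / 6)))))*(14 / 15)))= -31734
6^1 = 6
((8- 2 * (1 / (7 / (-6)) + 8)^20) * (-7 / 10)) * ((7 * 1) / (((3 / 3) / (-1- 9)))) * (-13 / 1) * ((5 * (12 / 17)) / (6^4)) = 34438239203559026625222820145604430 / 83049093493432899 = 414673270410618363.63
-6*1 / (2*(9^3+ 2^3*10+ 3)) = -3 / 812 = -0.00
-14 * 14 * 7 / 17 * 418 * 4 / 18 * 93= -35556752 / 51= -697191.22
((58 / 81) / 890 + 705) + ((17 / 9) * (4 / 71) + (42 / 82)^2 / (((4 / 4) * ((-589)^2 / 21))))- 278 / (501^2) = 29348716539253515138151 / 41623119309764030355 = 705.11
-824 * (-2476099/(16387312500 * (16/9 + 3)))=510076394/19573734375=0.03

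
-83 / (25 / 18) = -1494 / 25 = -59.76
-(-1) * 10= 10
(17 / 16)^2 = 1.13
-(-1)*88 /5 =88 /5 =17.60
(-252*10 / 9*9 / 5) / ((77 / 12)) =-864 / 11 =-78.55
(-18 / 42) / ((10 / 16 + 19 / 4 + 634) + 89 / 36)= -216 / 323491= -0.00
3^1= 3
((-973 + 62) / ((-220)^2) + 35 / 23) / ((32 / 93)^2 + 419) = 14470183503 / 4035299906000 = 0.00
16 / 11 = 1.45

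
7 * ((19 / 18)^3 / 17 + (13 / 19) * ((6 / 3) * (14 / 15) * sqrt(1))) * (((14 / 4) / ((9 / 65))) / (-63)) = -1153978007 / 305165232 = -3.78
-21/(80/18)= -189/40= -4.72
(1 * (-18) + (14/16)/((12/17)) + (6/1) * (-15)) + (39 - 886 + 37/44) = -1006283/1056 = -952.92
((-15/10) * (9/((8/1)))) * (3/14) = -81/224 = -0.36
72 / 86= 36 / 43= 0.84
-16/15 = -1.07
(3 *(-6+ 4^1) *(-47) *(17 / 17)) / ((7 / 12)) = 3384 / 7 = 483.43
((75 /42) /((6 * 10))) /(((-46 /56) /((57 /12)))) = -95 /552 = -0.17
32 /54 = 16 /27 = 0.59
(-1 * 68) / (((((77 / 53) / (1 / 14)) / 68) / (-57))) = 6984552 / 539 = 12958.35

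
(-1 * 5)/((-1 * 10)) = 1/2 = 0.50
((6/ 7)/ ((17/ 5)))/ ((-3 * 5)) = -2/ 119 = -0.02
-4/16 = -1/4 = -0.25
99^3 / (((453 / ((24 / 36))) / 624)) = 134548128 / 151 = 891047.21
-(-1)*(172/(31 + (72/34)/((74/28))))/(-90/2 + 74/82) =-1108927/9041356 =-0.12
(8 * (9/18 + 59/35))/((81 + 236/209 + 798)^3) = 5587149348/217844285624669305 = 0.00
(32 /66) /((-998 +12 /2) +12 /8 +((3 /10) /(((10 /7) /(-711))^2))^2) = 16000000 /182232962074632777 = 0.00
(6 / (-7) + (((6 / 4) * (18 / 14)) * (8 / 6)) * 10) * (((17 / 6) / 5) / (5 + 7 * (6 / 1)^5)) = 493 / 1905295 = 0.00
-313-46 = -359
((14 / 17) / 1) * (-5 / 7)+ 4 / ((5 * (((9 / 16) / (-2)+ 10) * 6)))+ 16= 1223318 / 79305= 15.43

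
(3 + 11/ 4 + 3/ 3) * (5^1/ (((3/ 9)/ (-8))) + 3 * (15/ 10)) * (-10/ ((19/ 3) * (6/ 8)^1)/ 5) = 6237/ 19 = 328.26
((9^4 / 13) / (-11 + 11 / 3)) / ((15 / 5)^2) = -2187 / 286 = -7.65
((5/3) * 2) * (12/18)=20/9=2.22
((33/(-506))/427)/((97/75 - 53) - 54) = 225/155721776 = 0.00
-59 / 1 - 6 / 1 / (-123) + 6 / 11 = -26341 / 451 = -58.41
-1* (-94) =94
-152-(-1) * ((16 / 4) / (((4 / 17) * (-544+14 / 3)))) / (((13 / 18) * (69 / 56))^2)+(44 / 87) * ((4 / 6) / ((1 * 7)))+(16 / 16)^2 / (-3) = -20127996574321 / 132138522243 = -152.32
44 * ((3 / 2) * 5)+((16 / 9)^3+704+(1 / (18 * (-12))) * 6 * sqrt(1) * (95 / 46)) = 139442593 / 134136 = 1039.56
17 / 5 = 3.40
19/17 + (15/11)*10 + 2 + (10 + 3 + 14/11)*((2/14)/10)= 221979/13090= 16.96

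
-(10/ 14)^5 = -3125/ 16807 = -0.19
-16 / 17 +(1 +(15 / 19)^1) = 274 / 323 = 0.85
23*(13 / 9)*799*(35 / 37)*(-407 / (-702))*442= 1563607045 / 243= 6434596.89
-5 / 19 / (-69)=5 / 1311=0.00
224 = 224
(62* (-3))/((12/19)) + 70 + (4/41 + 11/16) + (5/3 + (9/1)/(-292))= -31904771/143664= -222.08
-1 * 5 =-5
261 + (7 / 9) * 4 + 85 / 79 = 188548 / 711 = 265.19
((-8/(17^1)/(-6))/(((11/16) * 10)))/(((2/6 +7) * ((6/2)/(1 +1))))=32/30855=0.00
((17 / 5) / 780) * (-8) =-34 / 975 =-0.03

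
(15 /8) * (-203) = -3045 /8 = -380.62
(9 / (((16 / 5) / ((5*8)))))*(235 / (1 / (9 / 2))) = 475875 / 4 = 118968.75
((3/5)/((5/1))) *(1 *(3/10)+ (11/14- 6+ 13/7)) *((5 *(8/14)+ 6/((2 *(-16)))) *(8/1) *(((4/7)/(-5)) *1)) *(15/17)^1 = 575874/728875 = 0.79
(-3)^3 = -27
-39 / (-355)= 39 / 355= 0.11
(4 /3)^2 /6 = 8 /27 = 0.30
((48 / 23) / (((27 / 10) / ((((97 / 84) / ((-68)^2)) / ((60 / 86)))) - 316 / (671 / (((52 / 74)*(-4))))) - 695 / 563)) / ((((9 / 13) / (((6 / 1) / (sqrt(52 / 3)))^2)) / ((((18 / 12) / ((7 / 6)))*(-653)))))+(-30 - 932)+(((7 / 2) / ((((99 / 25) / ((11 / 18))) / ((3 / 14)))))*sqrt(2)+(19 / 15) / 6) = -2044378698274529965211 / 2124061267078404990+25*sqrt(2) / 216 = -962.32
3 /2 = 1.50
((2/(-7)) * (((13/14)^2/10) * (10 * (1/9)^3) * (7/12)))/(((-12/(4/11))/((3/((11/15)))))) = 845/34577928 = 0.00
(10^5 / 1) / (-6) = -50000 / 3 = -16666.67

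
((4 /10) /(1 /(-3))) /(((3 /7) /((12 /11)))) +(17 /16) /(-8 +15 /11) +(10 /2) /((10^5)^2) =-5162724999197 /1606000000000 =-3.21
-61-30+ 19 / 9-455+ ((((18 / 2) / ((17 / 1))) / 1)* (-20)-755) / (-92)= -7538645 / 14076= -535.57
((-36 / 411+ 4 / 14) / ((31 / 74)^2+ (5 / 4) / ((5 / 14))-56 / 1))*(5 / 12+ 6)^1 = -2861210 / 117763419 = -0.02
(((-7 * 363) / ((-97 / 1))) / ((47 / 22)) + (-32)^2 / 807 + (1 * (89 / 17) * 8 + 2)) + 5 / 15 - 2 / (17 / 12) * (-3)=61.98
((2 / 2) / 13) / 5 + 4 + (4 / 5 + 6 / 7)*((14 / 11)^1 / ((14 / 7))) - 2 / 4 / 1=4.57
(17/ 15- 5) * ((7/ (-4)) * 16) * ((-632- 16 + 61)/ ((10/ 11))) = -5243084/ 75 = -69907.79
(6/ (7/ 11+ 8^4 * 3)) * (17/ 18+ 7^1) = 1573/ 405525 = 0.00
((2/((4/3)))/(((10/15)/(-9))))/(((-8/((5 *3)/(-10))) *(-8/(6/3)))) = 243/256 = 0.95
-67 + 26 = -41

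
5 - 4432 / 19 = -4337 / 19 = -228.26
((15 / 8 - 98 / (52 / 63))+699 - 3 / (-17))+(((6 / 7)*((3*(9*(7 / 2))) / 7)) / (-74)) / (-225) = 6666298881 / 11447800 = 582.32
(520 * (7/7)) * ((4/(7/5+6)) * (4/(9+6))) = 74.95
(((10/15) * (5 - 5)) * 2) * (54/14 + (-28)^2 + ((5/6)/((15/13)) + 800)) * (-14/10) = 0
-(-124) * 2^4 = 1984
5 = 5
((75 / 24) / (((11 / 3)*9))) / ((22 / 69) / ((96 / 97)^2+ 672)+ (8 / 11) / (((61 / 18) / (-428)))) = -13881071550 / 13463823563627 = -0.00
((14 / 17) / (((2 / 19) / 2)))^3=18821096 / 4913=3830.88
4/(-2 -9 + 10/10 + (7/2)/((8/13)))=-64/69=-0.93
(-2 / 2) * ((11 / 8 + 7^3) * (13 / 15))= -7163 / 24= -298.46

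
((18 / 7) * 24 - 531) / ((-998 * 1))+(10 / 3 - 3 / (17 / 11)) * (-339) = -55992833 / 118762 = -471.47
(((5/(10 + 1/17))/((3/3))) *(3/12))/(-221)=-5/8892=-0.00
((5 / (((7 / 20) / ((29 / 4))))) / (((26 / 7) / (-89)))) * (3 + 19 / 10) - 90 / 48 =-1264885 / 104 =-12162.36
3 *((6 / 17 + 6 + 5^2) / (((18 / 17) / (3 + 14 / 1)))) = 9061 / 6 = 1510.17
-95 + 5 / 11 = -1040 / 11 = -94.55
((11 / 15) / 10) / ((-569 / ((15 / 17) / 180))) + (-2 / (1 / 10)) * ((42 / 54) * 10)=-155.56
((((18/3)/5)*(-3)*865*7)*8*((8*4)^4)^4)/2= -105408660063838747000980897792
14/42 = 1/3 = 0.33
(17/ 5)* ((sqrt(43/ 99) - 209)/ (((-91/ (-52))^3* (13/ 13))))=-227392/ 1715 + 1088* sqrt(473)/ 56595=-132.17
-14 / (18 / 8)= -56 / 9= -6.22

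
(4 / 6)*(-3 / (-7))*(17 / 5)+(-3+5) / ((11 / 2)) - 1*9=-2951 / 385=-7.66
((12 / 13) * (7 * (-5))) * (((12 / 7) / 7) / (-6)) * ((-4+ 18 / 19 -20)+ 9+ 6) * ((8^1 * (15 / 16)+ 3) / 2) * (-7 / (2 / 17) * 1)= 819315 / 247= 3317.06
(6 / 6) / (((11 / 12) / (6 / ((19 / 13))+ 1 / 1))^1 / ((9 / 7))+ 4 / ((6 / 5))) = 10476 / 36383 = 0.29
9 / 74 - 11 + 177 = 12293 / 74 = 166.12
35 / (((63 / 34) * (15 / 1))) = 34 / 27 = 1.26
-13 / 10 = -1.30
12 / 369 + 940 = 115624 / 123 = 940.03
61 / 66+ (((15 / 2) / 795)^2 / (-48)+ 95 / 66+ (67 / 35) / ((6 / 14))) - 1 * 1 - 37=-924588023 / 29663040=-31.17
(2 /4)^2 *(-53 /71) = -53 /284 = -0.19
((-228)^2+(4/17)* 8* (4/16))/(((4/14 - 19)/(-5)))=30930760/2227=13888.98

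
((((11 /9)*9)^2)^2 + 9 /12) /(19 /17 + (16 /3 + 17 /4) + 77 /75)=24890975 /19937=1248.48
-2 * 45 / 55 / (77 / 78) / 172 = -0.01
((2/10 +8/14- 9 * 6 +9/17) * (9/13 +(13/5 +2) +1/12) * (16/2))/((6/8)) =-1284256/425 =-3021.78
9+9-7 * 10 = -52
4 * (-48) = -192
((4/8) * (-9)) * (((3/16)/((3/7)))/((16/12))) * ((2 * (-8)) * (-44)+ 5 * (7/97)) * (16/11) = -12913047/8536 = -1512.77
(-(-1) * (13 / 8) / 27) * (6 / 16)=13 / 576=0.02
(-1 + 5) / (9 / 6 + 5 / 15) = 24 / 11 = 2.18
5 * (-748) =-3740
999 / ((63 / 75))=8325 / 7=1189.29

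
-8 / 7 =-1.14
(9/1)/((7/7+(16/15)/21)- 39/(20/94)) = -5670/114817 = -0.05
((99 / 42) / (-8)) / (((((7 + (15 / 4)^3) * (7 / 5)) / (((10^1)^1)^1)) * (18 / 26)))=-28600 / 561981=-0.05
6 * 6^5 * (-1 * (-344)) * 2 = 32099328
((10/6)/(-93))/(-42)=0.00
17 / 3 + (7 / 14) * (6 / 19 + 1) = 721 / 114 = 6.32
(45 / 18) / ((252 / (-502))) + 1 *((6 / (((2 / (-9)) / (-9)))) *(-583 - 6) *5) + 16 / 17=-3065797643 / 4284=-715639.04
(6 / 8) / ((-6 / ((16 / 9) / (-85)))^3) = 128 / 4029274125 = 0.00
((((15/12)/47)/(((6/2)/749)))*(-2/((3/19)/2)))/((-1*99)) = 71155/41877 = 1.70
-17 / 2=-8.50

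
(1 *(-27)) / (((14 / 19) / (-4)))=1026 / 7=146.57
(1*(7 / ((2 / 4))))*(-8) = -112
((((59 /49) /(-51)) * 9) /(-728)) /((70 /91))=177 /466480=0.00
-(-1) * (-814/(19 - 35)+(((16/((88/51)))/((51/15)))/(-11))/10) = 49223/968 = 50.85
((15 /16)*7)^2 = 11025 /256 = 43.07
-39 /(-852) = 13 /284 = 0.05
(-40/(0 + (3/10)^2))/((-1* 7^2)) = 4000/441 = 9.07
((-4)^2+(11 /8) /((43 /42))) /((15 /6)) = 2983 /430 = 6.94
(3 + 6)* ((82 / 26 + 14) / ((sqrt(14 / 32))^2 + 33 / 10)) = 160560 / 3887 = 41.31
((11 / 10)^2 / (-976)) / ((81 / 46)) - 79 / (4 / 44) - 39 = -3589145183 / 3952800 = -908.00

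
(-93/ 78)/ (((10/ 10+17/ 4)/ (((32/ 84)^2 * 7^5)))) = -194432/ 351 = -553.94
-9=-9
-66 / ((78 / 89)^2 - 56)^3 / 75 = 496981290961 / 95154137169317600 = 0.00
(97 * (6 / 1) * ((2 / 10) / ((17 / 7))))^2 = 16597476 / 7225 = 2297.23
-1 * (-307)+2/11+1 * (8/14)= 23697/77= 307.75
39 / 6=13 / 2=6.50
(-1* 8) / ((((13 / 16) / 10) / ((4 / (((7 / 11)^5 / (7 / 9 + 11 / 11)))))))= -13193297920 / 1966419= -6709.30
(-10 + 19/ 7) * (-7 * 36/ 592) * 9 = 27.91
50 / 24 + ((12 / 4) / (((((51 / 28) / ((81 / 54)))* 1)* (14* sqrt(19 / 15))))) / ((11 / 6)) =18* sqrt(285) / 3553 + 25 / 12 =2.17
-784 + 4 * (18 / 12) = -778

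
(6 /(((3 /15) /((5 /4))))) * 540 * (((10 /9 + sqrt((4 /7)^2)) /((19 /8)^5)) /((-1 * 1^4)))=-7815168000 /17332693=-450.89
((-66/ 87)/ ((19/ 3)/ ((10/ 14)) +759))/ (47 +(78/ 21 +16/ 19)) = -21945/ 1145194427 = -0.00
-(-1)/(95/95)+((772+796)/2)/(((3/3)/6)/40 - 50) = -176161/11999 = -14.68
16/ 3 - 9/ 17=4.80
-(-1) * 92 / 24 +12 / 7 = 233 / 42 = 5.55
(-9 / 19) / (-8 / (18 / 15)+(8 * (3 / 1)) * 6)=-27 / 7828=-0.00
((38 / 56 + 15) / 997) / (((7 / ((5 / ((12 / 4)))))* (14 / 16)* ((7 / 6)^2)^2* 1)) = 1896480 / 821072371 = 0.00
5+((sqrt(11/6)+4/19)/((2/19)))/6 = 19 *sqrt(66)/72+16/3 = 7.48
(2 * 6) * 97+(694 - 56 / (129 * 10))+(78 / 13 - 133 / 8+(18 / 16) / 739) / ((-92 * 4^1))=1857.99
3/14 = 0.21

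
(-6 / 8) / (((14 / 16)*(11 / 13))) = -78 / 77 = -1.01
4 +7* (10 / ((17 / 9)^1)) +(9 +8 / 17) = 859 / 17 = 50.53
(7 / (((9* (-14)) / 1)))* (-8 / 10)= 2 / 45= 0.04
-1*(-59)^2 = -3481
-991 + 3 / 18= -5945 / 6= -990.83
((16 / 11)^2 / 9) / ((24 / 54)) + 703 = 85127 / 121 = 703.53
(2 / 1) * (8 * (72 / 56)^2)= 1296 / 49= 26.45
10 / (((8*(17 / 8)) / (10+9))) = 190 / 17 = 11.18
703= 703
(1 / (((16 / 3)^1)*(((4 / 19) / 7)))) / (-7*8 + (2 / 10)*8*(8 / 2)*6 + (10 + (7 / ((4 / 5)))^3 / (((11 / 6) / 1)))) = 0.02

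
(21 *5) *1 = 105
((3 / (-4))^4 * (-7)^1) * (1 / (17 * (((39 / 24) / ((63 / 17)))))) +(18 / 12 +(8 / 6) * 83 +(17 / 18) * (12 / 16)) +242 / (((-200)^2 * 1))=1057444559 / 9392500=112.58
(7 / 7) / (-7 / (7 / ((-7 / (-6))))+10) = 0.11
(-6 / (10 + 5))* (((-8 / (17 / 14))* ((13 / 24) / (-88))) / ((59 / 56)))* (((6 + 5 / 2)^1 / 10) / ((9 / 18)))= -1274 / 48675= -0.03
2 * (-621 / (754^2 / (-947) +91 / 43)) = 50575482 / 24360011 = 2.08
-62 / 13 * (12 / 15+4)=-1488 / 65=-22.89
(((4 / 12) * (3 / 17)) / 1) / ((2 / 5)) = 5 / 34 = 0.15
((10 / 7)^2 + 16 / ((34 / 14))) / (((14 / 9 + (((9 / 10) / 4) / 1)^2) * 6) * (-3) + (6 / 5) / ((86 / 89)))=-247267200 / 792871891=-0.31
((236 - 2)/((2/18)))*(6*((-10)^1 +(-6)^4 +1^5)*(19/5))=308988108/5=61797621.60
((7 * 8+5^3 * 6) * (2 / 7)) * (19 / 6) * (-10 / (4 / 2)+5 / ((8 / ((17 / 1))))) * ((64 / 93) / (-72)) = -2470 / 63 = -39.21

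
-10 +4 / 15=-146 / 15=-9.73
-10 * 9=-90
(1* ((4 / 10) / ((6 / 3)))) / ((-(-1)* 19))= 1 / 95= 0.01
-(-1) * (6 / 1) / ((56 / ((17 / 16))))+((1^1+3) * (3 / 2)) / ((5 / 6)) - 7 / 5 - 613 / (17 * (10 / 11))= -1285233 / 38080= -33.75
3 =3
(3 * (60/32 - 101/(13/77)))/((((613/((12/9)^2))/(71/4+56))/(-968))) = 8855358380/23907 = 370408.60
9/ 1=9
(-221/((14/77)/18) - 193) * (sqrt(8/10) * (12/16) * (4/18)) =-22072 * sqrt(5)/15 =-3290.30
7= 7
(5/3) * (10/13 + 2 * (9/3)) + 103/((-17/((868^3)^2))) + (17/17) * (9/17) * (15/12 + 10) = -6871952898678742551917/2652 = -2591234124690325245.82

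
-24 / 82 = -0.29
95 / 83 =1.14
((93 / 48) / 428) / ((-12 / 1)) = -31 / 82176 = -0.00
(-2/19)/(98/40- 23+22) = -40/551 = -0.07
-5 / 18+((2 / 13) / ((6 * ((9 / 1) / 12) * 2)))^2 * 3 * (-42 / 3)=-2647 / 9126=-0.29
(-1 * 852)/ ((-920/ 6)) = 639/ 115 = 5.56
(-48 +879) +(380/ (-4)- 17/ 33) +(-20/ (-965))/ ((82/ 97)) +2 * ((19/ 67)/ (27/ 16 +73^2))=57765399791603/ 78537941427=735.51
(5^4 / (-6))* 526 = -164375 / 3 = -54791.67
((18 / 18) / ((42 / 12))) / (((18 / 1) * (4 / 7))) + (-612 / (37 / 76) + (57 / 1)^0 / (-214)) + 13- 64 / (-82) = -7265072111 / 5843484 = -1243.28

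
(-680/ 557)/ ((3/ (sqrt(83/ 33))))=-680 * sqrt(2739)/ 55143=-0.65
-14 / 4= -7 / 2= -3.50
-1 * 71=-71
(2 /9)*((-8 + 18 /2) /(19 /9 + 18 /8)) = 8 /157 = 0.05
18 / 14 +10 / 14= 2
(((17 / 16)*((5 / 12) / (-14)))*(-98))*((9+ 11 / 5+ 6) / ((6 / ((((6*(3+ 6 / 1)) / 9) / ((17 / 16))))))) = 301 / 6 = 50.17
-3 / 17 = -0.18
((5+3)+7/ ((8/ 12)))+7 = 51/ 2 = 25.50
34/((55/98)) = 3332/55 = 60.58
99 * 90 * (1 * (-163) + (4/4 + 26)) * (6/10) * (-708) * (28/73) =14413158144/73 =197440522.52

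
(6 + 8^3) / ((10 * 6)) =259 / 30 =8.63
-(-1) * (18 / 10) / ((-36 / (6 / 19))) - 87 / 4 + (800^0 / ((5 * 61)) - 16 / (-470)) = -23672297 / 1089460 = -21.73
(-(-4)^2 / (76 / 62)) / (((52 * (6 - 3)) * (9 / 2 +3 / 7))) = -0.02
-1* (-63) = 63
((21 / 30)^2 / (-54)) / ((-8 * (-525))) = -7 / 3240000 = -0.00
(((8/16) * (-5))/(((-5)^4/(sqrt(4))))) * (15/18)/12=-1/1800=-0.00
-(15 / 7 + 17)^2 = -17956 / 49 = -366.45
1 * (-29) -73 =-102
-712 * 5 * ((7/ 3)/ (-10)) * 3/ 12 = 623/ 3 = 207.67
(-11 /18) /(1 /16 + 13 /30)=-440 /357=-1.23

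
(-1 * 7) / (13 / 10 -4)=70 / 27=2.59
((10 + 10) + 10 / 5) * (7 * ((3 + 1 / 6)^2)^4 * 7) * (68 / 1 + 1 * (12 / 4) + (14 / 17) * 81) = 21429842861570759 / 14276736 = 1501032369.13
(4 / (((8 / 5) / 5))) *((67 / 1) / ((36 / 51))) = 28475 / 24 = 1186.46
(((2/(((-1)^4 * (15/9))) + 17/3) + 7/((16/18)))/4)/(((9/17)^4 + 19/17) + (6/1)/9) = 147748649/74682560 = 1.98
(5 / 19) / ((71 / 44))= 220 / 1349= 0.16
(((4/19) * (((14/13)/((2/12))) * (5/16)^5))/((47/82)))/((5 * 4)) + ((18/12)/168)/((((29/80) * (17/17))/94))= 2.32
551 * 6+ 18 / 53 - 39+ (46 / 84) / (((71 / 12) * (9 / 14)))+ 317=121395706 / 33867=3584.48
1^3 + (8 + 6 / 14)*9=538 / 7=76.86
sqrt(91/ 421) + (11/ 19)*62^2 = sqrt(38311)/ 421 + 42284/ 19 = 2225.94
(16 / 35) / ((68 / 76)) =304 / 595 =0.51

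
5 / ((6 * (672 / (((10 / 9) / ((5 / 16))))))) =5 / 1134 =0.00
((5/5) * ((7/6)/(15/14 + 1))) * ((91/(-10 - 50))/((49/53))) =-4823/5220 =-0.92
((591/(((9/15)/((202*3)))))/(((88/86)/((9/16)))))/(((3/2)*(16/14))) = 269504865/1408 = 191409.71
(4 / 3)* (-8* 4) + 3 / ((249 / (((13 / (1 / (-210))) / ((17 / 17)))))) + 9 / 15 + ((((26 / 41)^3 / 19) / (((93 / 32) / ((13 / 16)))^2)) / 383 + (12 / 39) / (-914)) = -801675785108003663023 / 10694918792379420495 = -74.96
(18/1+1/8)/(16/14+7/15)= 15225/1352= 11.26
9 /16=0.56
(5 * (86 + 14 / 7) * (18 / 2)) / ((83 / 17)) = 67320 / 83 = 811.08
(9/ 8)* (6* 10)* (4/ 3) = 90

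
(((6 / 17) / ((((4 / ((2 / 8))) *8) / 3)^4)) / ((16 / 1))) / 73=243 / 2665027207168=0.00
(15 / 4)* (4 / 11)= 15 / 11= 1.36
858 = 858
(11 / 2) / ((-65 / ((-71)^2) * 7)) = -55451 / 910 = -60.94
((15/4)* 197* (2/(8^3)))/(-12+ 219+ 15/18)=8865/638464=0.01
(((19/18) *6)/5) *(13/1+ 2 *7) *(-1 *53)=-9063/5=-1812.60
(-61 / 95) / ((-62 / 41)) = 2501 / 5890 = 0.42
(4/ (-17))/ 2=-2/ 17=-0.12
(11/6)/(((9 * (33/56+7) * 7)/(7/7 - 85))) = -1232/3825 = -0.32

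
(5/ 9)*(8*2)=80/ 9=8.89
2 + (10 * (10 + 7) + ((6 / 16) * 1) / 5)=6883 / 40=172.08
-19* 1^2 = -19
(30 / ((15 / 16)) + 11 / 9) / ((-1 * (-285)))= 299 / 2565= 0.12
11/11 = 1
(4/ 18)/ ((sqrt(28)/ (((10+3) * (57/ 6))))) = 247 * sqrt(7)/ 126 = 5.19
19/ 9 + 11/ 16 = 403/ 144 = 2.80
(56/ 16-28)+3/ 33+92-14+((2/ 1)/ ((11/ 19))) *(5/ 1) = 1559/ 22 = 70.86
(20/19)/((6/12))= 40/19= 2.11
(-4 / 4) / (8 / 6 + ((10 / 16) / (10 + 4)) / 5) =-336 / 451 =-0.75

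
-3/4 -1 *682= -2731/4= -682.75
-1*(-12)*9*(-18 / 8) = -243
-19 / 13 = -1.46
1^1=1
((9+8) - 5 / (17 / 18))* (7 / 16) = 5.12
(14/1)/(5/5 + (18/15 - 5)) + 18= 13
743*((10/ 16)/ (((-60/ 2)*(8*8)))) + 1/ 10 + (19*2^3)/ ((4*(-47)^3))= -226813997/ 1594721280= -0.14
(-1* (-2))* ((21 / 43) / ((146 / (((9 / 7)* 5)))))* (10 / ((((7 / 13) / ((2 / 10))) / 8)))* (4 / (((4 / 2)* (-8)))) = -7020 / 21973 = -0.32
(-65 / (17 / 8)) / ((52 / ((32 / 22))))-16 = -3152 / 187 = -16.86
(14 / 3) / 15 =14 / 45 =0.31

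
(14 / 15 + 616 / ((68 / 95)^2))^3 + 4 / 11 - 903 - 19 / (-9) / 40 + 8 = 1560993479035833562471 / 896107249125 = 1741971712.16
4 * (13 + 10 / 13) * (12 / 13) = 8592 / 169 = 50.84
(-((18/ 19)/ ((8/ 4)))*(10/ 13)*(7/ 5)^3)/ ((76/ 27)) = -83349/ 234650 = -0.36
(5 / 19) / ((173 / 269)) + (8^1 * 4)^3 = 107709761 / 3287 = 32768.41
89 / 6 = 14.83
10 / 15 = 2 / 3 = 0.67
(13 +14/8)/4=59/16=3.69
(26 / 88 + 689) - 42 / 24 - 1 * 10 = 7453 / 11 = 677.55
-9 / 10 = -0.90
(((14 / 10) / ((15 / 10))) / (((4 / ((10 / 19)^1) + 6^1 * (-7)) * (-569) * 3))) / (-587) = -7 / 258518322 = -0.00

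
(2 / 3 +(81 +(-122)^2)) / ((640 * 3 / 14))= 314279 / 2880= 109.12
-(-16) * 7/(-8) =-14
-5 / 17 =-0.29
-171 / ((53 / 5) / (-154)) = 131670 / 53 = 2484.34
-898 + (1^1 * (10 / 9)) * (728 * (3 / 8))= -1784 / 3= -594.67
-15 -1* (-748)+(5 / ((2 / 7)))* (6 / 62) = 45551 / 62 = 734.69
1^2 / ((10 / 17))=17 / 10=1.70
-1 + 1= 0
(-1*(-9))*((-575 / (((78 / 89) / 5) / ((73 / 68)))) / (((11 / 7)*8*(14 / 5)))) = -280183125 / 311168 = -900.42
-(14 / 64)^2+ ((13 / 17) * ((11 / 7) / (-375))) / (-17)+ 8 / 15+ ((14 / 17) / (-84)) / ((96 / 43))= 1121618621 / 2330496000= 0.48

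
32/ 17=1.88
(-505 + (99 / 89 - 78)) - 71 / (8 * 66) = -582.02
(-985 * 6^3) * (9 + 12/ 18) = -2056680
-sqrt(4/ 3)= -2 * sqrt(3)/ 3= -1.15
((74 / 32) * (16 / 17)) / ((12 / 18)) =111 / 34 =3.26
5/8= 0.62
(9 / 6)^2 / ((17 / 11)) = 99 / 68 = 1.46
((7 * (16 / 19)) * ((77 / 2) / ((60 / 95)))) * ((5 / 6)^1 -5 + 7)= 9163 / 9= 1018.11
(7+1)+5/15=25/3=8.33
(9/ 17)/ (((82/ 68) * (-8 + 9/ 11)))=-198/ 3239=-0.06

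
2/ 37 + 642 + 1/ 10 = 237597/ 370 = 642.15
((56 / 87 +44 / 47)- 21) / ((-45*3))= 79409 / 552015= 0.14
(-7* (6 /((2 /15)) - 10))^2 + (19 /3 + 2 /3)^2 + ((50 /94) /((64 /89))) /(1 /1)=180704817 /3008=60074.74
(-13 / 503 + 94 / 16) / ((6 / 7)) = 164759 / 24144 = 6.82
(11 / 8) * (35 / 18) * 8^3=12320 / 9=1368.89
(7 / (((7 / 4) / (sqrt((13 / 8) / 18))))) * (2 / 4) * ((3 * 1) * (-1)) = -sqrt(13) / 2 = -1.80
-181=-181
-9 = -9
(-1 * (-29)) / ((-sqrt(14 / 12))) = -29 * sqrt(42) / 7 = -26.85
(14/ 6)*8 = 56/ 3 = 18.67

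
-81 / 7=-11.57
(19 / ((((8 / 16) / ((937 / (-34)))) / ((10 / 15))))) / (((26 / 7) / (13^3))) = -21060949 / 51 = -412959.78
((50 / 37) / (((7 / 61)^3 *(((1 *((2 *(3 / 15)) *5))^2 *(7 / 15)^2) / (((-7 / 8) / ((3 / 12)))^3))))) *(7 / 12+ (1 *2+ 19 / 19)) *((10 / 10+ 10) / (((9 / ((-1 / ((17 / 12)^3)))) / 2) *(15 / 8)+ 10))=124016.50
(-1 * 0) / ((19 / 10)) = 0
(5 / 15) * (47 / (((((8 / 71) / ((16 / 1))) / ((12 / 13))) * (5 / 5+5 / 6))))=160176 / 143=1120.11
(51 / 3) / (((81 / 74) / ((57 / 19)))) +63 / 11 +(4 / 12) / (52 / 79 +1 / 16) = 14281165 / 270567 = 52.78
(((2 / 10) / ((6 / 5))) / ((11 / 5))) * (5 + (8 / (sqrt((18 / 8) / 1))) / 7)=0.44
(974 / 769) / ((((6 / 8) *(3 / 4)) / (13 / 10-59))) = -4495984 / 34605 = -129.92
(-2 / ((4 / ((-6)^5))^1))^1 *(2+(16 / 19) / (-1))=85536 / 19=4501.89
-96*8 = -768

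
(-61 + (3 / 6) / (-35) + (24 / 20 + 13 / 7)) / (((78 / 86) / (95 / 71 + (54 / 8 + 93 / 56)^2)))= -2799699726581 / 607850880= -4605.90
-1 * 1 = -1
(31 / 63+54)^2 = 11785489 / 3969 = 2969.38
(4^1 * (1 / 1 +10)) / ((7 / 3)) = 132 / 7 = 18.86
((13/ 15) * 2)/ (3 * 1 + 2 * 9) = 0.08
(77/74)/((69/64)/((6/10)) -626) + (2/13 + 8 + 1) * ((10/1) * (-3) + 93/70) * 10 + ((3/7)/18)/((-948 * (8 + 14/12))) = -202270189490779/77068811820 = -2624.54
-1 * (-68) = 68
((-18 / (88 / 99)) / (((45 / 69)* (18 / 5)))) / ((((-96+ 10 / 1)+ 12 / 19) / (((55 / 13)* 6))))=216315 / 84344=2.56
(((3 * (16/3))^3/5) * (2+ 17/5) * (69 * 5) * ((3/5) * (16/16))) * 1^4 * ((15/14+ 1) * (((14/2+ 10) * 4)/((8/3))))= 8464518144/175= 48368675.11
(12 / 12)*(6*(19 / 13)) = 114 / 13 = 8.77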